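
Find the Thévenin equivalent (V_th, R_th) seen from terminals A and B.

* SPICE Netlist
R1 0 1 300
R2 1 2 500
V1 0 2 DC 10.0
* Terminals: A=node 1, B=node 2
Step 1 — V_th is the open-circuit voltage V_A - V_B (nothing connected across the terminals).
Nodal analysis, taking node 2 as the 0 V reference.
Source V1 fixes V_0 = 10 V.
KCL at each unknown node (sum of currents leaving = 0; resistances in Ω):
  Node 1: (V_1 - 10)/300 + (V_1 - 0)/500 = 0
Collecting terms: 0.005333 × V_1 = 0.03333  =>  V_1 = 6.25 V
V_th = V_1 - V_2 = 6.25 - 0 = 6.25 V
Step 2 — R_th: zero the source — replace V1 by a short circuit (node 2 merges into node 0) — and find the resistance seen between A (node 1) and B (node 0).
Reduce the network between node 1 (A) and node 0 (B) by series/parallel combination:
  Rp1 = R1 ‖ R2 (parallel, both between nodes 0 and 1) = 1/(1/300 + 1/500) = 187.5 Ω
R_th = 187.5 Ω

Final answer: V_th = 6.25 V, R_th = 187.5 Ω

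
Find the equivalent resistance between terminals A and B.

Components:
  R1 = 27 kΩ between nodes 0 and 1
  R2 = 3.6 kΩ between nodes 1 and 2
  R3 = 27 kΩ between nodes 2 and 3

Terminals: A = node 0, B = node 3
Reduce the network between node 0 (A) and node 3 (B) by series/parallel combination:
  Rs1 = R1 + R2 (series, joined only at node 1) = 27000 + 3600 = 30600 Ω
  Rs2 = R3 + Rs1 (series, joined only at node 2) = 27000 + 30600 = 57600 Ω
R_eq = 57.6 kΩ

Final answer: 57.6 kΩ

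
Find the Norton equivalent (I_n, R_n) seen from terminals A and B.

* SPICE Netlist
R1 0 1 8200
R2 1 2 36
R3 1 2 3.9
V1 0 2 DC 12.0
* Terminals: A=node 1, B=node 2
Find the Thévenin equivalent first; then I_n = V_th/R_th and R_n = R_th.
Step 1 — V_th is the open-circuit voltage V_A - V_B (nothing connected across the terminals).
Nodal analysis, taking node 2 as the 0 V reference.
Source V1 fixes V_0 = 12 V.
KCL at each unknown node (sum of currents leaving = 0; resistances in Ω):
  Node 1: (V_1 - 12)/8200 + (V_1 - 0)/36 + (V_1 - 0)/3.9 = 0
Collecting terms: 0.2843 × V_1 = 0.001463  =>  V_1 = 0.005147 V
V_th = V_1 - V_2 = 0.005147 - 0 = 0.005147 V
Step 2 — R_th: zero the source — replace V1 by a short circuit (node 2 merges into node 0) — and find the resistance seen between A (node 1) and B (node 0).
Reduce the network between node 1 (A) and node 0 (B) by series/parallel combination:
  Rp1 = R1 ‖ R2 ‖ R3 (parallel, all between nodes 0 and 1) = 1/(1/8200 + 1/36 + 1/3.9) = 3.517 Ω
R_th = 3.517 Ω
I_n = V_th/R_th = 0.005147/3.517 = 0.001463 A, and R_n = R_th = 3.517 Ω

Final answer: I_n = 0.001463 A, R_n = 3.517 Ω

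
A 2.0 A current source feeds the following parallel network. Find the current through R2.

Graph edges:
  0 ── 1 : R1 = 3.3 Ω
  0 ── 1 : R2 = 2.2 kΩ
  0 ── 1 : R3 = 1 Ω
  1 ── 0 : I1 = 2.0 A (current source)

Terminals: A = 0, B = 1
All resistors sit directly between nodes 0 and 1, so they are in parallel and share one voltage V; the full source current 2 A splits among them.
1/R_par = 1/3.3 + 1/2200 + 1/1 = 1.303 S  =>  R_par = 0.7672 Ω
V = I × R_par = 2 × 0.7672 = 1.534 V
I_R2 = V/R2 = 1.534/2200 = 0.0006974 A

Final answer: 0.0006974 A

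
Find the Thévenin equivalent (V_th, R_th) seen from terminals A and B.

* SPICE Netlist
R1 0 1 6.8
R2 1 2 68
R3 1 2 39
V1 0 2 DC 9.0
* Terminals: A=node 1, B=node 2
Step 1 — V_th is the open-circuit voltage V_A - V_B (nothing connected across the terminals).
Nodal analysis, taking node 2 as the 0 V reference.
Source V1 fixes V_0 = 9 V.
KCL at each unknown node (sum of currents leaving = 0; resistances in Ω):
  Node 1: (V_1 - 9)/6.8 + (V_1 - 0)/68 + (V_1 - 0)/39 = 0
Collecting terms: 0.1874 × V_1 = 1.324  =>  V_1 = 7.062 V
V_th = V_1 - V_2 = 7.062 - 0 = 7.062 V
Step 2 — R_th: zero the source — replace V1 by a short circuit (node 2 merges into node 0) — and find the resistance seen between A (node 1) and B (node 0).
Reduce the network between node 1 (A) and node 0 (B) by series/parallel combination:
  Rp1 = R1 ‖ R2 ‖ R3 (parallel, all between nodes 0 and 1) = 1/(1/6.8 + 1/68 + 1/39) = 5.336 Ω
R_th = 5.336 Ω

Final answer: V_th = 7.062 V, R_th = 5.336 Ω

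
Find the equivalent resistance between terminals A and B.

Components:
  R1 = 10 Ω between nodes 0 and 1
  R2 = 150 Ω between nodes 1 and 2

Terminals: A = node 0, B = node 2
Reduce the network between node 0 (A) and node 2 (B) by series/parallel combination:
  Rs1 = R1 + R2 (series, joined only at node 1) = 10 + 150 = 160 Ω
R_eq = 160 Ω

Final answer: 160 Ω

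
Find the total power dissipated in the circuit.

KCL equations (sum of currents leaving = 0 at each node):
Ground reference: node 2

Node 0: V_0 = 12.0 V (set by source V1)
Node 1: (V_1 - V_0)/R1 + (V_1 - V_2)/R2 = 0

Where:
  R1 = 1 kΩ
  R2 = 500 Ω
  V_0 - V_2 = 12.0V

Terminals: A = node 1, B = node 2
Nodal analysis, taking node 2 as the 0 V reference.
Source V1 fixes V_0 = 12 V.
KCL at each unknown node (sum of currents leaving = 0; resistances in Ω):
  Node 1: (V_1 - 12)/1000 + (V_1 - 0)/500 = 0
Collecting terms: 0.003 × V_1 = 0.012  =>  V_1 = 4 V
Power in each resistor, P = (ΔV)²/R:
  P_R1 = (12 - 4)²/1000 = 0.064 W
  P_R2 = (4 - 0)²/500 = 0.032 W
P_total = P_R1 + P_R2 = 0.096 W

Final answer: 0.096 W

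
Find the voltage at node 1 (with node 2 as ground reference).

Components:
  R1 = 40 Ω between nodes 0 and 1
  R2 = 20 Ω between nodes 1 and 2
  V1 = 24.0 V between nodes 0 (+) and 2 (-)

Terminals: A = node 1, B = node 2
Nodal analysis, taking node 2 as the 0 V reference.
Source V1 fixes V_0 = 24 V.
KCL at each unknown node (sum of currents leaving = 0; resistances in Ω):
  Node 1: (V_1 - 24)/40 + (V_1 - 0)/20 = 0
Collecting terms: 0.075 × V_1 = 0.6  =>  V_1 = 8 V
The requested potential is V_1 = 8 V.

Final answer: V_1 = 8 V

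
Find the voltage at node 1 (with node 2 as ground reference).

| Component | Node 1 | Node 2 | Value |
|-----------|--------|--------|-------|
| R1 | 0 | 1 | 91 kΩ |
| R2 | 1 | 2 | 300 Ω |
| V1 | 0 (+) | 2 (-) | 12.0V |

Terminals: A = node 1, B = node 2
Nodal analysis, taking node 2 as the 0 V reference.
Source V1 fixes V_0 = 12 V.
KCL at each unknown node (sum of currents leaving = 0; resistances in Ω):
  Node 1: (V_1 - 12)/91000 + (V_1 - 0)/300 = 0
Collecting terms: 0.003344 × V_1 = 0.0001319  =>  V_1 = 0.03943 V
The requested potential is V_1 = 0.03943 V.

Final answer: V_1 = 0.03943 V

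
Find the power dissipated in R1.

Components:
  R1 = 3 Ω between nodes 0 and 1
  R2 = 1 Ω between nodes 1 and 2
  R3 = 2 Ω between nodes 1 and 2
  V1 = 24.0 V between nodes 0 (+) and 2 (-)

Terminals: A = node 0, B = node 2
Nodal analysis, taking node 2 as the 0 V reference.
Source V1 fixes V_0 = 24 V.
KCL at each unknown node (sum of currents leaving = 0; resistances in Ω):
  Node 1: (V_1 - 24)/3 + (V_1 - 0)/1 + (V_1 - 0)/2 = 0
Collecting terms: 1.833 × V_1 = 8  =>  V_1 = 4.364 V
I_R1 = (V_0 - V_1)/R1 = (24 - 4.364)/3 = 6.545 A
P_R1 = I_R1² × R1 = (6.545)² × 3 = 128.5 W

Final answer: 128.5 W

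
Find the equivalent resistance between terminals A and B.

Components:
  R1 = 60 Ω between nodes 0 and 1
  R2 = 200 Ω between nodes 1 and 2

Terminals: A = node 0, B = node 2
Reduce the network between node 0 (A) and node 2 (B) by series/parallel combination:
  Rs1 = R1 + R2 (series, joined only at node 1) = 60 + 200 = 260 Ω
R_eq = 260 Ω

Final answer: 260 Ω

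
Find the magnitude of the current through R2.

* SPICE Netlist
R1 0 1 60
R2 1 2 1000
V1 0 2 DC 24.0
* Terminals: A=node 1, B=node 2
Nodal analysis, taking node 2 as the 0 V reference.
Source V1 fixes V_0 = 24 V.
KCL at each unknown node (sum of currents leaving = 0; resistances in Ω):
  Node 1: (V_1 - 24)/60 + (V_1 - 0)/1000 = 0
Collecting terms: 0.01767 × V_1 = 0.4  =>  V_1 = 22.64 V
I_R2 = (V_1 - V_2)/R2 = (22.64 - 0)/1000 = 0.02264 A
|I_R2| = 0.02264 A

Final answer: |I_R2| = 0.02264 A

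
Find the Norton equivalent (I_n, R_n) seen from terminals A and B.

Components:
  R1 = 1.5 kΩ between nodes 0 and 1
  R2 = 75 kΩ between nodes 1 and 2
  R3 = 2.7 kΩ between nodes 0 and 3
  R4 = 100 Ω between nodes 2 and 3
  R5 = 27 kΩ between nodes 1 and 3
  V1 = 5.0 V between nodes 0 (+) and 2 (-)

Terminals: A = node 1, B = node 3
Find the Thévenin equivalent first; then I_n = V_th/R_th and R_n = R_th.
Step 1 — V_th is the open-circuit voltage V_A - V_B (nothing connected across the terminals).
Nodal analysis, taking node 2 as the 0 V reference.
Source V1 fixes V_0 = 5 V.
KCL at each unknown node (sum of currents leaving = 0; resistances in Ω):
  Node 1: (V_1 - 5)/1500 + (V_1 - 0)/75000 + (V_1 - V_3)/27000 = 0
  Node 3: (V_3 - 5)/2700 + (V_3 - 0)/100 + (V_3 - V_1)/27000 = 0
Collecting terms (coefficients in siemens):
  0.000717·V_1 - 0.00003704·V_3 = 0.003333
  0.01041·V_3 - 0.00003704·V_1 = 0.001852
Determinant D = (0.000717)(0.01041) - (-0.00003704)(-0.00003704) = 0.000007461
V_1 = [(0.003333)(0.01041) - (-0.00003704)(0.001852)]/D = 4.659 V
V_3 = [(0.000717)(0.001852) - (0.003333)(-0.00003704)]/D = 0.1945 V
V_th = V_1 - V_3 = 4.659 - 0.1945 = 4.464 V
Step 2 — R_th: zero the source — replace V1 by a short circuit (node 2 merges into node 0) — and find the resistance seen between A (node 1) and B (node 3).
Reduce the network between node 1 (A) and node 3 (B) by series/parallel combination:
  Rp1 = R1 ‖ R2 (parallel, both between nodes 0 and 1) = 1/(1/1500 + 1/75000) = 1471 Ω
  Rp2 = R3 ‖ R4 (parallel, both between nodes 0 and 3) = 1/(1/2700 + 1/100) = 96.43 Ω
  Rs1 = Rp1 + Rp2 (series, joined only at node 0) = 1471 + 96.43 = 1567 Ω
  Rp3 = R5 ‖ Rs1 (parallel, both between nodes 1 and 3) = 1/(1/27000 + 1/1567) = 1481 Ω
R_th = 1.481 kΩ
I_n = V_th/R_th = 4.464/1481 = 0.003014 A, and R_n = R_th = 1.481 kΩ

Final answer: I_n = 0.003014 A, R_n = 1.481 kΩ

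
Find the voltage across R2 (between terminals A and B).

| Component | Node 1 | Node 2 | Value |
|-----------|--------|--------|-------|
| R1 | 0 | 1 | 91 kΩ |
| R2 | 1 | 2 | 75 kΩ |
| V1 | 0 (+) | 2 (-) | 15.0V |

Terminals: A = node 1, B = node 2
R1 and R2 are in series across V1 (node 0 → node 1 → node 2), and the output A–B is taken across R2, so this is a voltage divider.
Series current: I = V1/(R1 + R2) = 15/(91000 + 75000) = 15/166000 = 0.00009036 A
V_R2 = I × R2 = V1 × R2/(R1 + R2) = 15 × 75000/166000 = 6.777 V

Final answer: 6.777 V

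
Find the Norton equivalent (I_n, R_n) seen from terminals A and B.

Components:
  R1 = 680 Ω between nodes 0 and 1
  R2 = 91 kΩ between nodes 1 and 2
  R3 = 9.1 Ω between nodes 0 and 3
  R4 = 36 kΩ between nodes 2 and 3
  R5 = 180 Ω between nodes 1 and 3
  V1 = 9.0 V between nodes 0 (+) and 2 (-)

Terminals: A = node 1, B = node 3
Find the Thévenin equivalent first; then I_n = V_th/R_th and R_n = R_th.
Step 1 — V_th is the open-circuit voltage V_A - V_B (nothing connected across the terminals).
Nodal analysis, taking node 2 as the 0 V reference.
Source V1 fixes V_0 = 9 V.
KCL at each unknown node (sum of currents leaving = 0; resistances in Ω):
  Node 1: (V_1 - 9)/680 + (V_1 - 0)/91000 + (V_1 - V_3)/180 = 0
  Node 3: (V_3 - 9)/9.1 + (V_3 - 0)/36000 + (V_3 - V_1)/180 = 0
Collecting terms (coefficients in siemens):
  0.007037·V_1 - 0.005556·V_3 = 0.01324
  0.1155·V_3 - 0.005556·V_1 = 0.989
Determinant D = (0.007037)(0.1155) - (-0.005556)(-0.005556) = 0.0007817
V_1 = [(0.01324)(0.1155) - (-0.005556)(0.989)]/D = 8.984 V
V_3 = [(0.007037)(0.989) - (0.01324)(-0.005556)]/D = 8.997 V
V_th = V_1 - V_3 = 8.984 - 8.997 = -0.01343 V
Step 2 — R_th: zero the source — replace V1 by a short circuit (node 2 merges into node 0) — and find the resistance seen between A (node 1) and B (node 3).
Reduce the network between node 1 (A) and node 3 (B) by series/parallel combination:
  Rp1 = R1 ‖ R2 (parallel, both between nodes 0 and 1) = 1/(1/680 + 1/91000) = 675 Ω
  Rp2 = R3 ‖ R4 (parallel, both between nodes 0 and 3) = 1/(1/9.1 + 1/36000) = 9.098 Ω
  Rs1 = Rp1 + Rp2 (series, joined only at node 0) = 675 + 9.098 = 684.1 Ω
  Rp3 = R5 ‖ Rs1 (parallel, both between nodes 1 and 3) = 1/(1/180 + 1/684.1) = 142.5 Ω
R_th = 142.5 Ω
I_n = V_th/R_th = -0.01343/142.5 = -0.00009426 A, and R_n = R_th = 142.5 Ω

Final answer: I_n = -9.426e-05 A, R_n = 142.5 Ω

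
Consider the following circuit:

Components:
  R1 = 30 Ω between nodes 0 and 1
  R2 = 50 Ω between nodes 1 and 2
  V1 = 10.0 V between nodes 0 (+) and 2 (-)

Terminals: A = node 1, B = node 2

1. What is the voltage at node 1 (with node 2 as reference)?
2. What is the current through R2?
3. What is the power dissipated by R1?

Nodal analysis, taking node 2 as the 0 V reference.
Source V1 fixes V_0 = 10 V.
KCL at each unknown node (sum of currents leaving = 0; resistances in Ω):
  Node 1: (V_1 - 10)/30 + (V_1 - 0)/50 = 0
Collecting terms: 0.05333 × V_1 = 0.3333  =>  V_1 = 6.25 V
Part 1:
  Read off the nodal solution: V_1 = 6.25 V
Part 2:
  I_R2 = (V_1 - V_2)/R2 = (6.25 - 0)/50 = 0.125 A
  Magnitude: I_R2 = 0.125 A
Part 3:
  I_R1 = (V_0 - V_1)/R1 = (10 - 6.25)/30 = 0.125 A
  P_R1 = I_R1² × R1 = (0.125)² × 30 = 0.4688 W

Final answers:
1. V_1 = 6.25 V
2. I_R2 = 0.125 A
3. P_R1 = 0.4688 W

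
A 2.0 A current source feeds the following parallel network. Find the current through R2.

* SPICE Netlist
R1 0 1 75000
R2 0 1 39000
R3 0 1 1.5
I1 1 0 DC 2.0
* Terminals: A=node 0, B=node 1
All resistors sit directly between nodes 0 and 1, so they are in parallel and share one voltage V; the full source current 2 A splits among them.
1/R_par = 1/75000 + 1/39000 + 1/1.5 = 0.6667 S  =>  R_par = 1.5 Ω
V = I × R_par = 2 × 1.5 = 3 V
I_R2 = V/R2 = 3/39000 = 0.00007692 A

Final answer: 7.692e-05 A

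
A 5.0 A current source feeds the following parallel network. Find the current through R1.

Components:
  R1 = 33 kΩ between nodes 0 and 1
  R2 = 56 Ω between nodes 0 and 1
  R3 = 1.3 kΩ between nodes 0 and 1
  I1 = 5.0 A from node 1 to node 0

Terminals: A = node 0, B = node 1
All resistors sit directly between nodes 0 and 1, so they are in parallel and share one voltage V; the full source current 5 A splits among them.
1/R_par = 1/33000 + 1/56 + 1/1300 = 0.01866 S  =>  R_par = 53.6 Ω
V = I × R_par = 5 × 53.6 = 268 V
I_R1 = V/R1 = 268/33000 = 0.008121 A

Final answer: 0.008121 A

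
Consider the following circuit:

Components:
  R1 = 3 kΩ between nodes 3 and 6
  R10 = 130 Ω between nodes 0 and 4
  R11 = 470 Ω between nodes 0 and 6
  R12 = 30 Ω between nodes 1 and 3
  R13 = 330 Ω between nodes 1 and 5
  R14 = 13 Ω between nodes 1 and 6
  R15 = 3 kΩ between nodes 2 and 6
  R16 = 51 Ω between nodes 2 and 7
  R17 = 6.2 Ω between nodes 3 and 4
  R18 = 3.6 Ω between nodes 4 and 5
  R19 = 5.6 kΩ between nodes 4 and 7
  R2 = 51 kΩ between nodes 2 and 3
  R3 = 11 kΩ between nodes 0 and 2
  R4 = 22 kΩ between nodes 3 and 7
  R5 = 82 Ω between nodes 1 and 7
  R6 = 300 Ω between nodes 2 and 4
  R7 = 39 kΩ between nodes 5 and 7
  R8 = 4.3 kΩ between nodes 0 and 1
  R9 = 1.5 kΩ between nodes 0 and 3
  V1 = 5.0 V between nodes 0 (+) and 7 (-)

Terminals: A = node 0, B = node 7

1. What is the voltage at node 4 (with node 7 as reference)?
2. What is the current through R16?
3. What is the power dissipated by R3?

Nodal analysis, taking node 7 as the 0 V reference.
Source V1 fixes V_0 = 5 V.
KCL at each unknown node (sum of currents leaving = 0; resistances in Ω):
  Node 1: (V_1 - 0)/82 + (V_1 - 5)/4300 + (V_1 - V_3)/30 + (V_1 - V_5)/330 + (V_1 - V_6)/13 = 0
  Node 2: (V_2 - V_3)/51000 + (V_2 - 5)/11000 + (V_2 - V_4)/300 + (V_2 - V_6)/3000 + (V_2 - 0)/51 = 0
  Node 3: (V_3 - V_6)/3000 + (V_3 - V_2)/51000 + (V_3 - 0)/22000 + (V_3 - 5)/1500 + (V_3 - V_1)/30 + (V_3 - V_4)/6.2 = 0
  Node 4: (V_4 - V_2)/300 + (V_4 - 5)/130 + (V_4 - V_3)/6.2 + (V_4 - V_5)/3.6 + (V_4 - 0)/5600 = 0
  Node 5: (V_5 - 0)/39000 + (V_5 - V_1)/330 + (V_5 - V_4)/3.6 = 0
  Node 6: (V_6 - V_3)/3000 + (V_6 - 5)/470 + (V_6 - V_1)/13 + (V_6 - V_2)/3000 = 0
Collecting terms (coefficients in siemens):
  0.1257·V_1 - 0.03333·V_3 - 0.00303·V_5 - 0.07692·V_6 = 0.001163
  0.02339·V_2 - 0.00001961·V_3 - 0.003333·V_4 - 0.0003333·V_6 = 0.0004545
  0.1957·V_3 - 0.03333·V_1 - 0.00001961·V_2 - 0.1613·V_4 - 0.0003333·V_6 = 0.003333
  0.4503·V_4 - 0.003333·V_2 - 0.1613·V_3 - 0.2778·V_5 = 0.03846
  0.2808·V_5 - 0.00303·V_1 - 0.2778·V_4 = 0
  0.07972·V_6 - 0.07692·V_1 - 0.0003333·V_2 - 0.0003333·V_3 = 0.01064
Solving these 6 simultaneous equations (Gaussian elimination) gives:
  V_1 = 1.824 V, V_2 = 0.3785 V, V_3 = 2.239 V, V_4 = 2.315 V
  V_5 = 2.31 V, V_6 = 1.904 V
Part 1:
  Read off the nodal solution: V_4 = 2.315 V
Part 2:
  I_R16 = (V_2 - V_7)/R16 = (0.3785 - 0)/51 = 0.007421 A
  Magnitude: I_R16 = 0.007421 A
Part 3:
  I_R3 = (V_0 - V_2)/R3 = (5 - 0.3785)/11000 = 0.0004201 A
  P_R3 = I_R3² × R3 = (0.0004201)² × 11000 = 0.001942 W

Final answers:
1. V_4 = 2.315 V
2. I_R16 = 0.007421 A
3. P_R3 = 0.001942 W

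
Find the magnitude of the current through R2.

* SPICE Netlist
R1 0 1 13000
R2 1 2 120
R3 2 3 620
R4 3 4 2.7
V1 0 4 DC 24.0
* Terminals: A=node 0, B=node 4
Nodal analysis, taking node 4 as the 0 V reference.
Source V1 fixes V_0 = 24 V.
KCL at each unknown node (sum of currents leaving = 0; resistances in Ω):
  Node 1: (V_1 - 24)/13000 + (V_1 - V_2)/120 = 0
  Node 2: (V_2 - V_1)/120 + (V_2 - V_3)/620 = 0
  Node 3: (V_3 - V_2)/620 + (V_3 - 0)/2.7 = 0
Collecting terms (coefficients in siemens):
  0.00841·V_1 - 0.008333·V_2 = 0.001846
  0.009946·V_2 - 0.008333·V_1 - 0.001613·V_3 = 0
  0.372·V_3 - 0.001613·V_2 = 0
Solving these 3 simultaneous equations (Gaussian elimination) gives:
  V_1 = 1.297 V, V_2 = 1.087 V, V_3 = 0.004715 V
I_R2 = (V_1 - V_2)/R2 = (1.297 - 1.087)/120 = 0.001746 A
|I_R2| = 0.001746 A

Final answer: |I_R2| = 0.001746 A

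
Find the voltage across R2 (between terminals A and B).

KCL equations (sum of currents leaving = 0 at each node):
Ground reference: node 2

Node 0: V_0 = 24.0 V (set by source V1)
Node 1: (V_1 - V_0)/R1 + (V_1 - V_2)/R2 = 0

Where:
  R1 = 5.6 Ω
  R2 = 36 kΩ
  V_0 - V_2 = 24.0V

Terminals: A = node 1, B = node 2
R1 and R2 are in series across V1 (node 0 → node 1 → node 2), and the output A–B is taken across R2, so this is a voltage divider.
Series current: I = V1/(R1 + R2) = 24/(5.6 + 36000) = 24/36010 = 0.0006666 A
V_R2 = I × R2 = V1 × R2/(R1 + R2) = 24 × 36000/36010 = 24 V

Final answer: 24 V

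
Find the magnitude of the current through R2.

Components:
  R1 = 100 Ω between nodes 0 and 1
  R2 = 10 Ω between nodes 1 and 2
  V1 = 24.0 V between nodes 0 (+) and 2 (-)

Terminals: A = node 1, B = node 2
Nodal analysis, taking node 2 as the 0 V reference.
Source V1 fixes V_0 = 24 V.
KCL at each unknown node (sum of currents leaving = 0; resistances in Ω):
  Node 1: (V_1 - 24)/100 + (V_1 - 0)/10 = 0
Collecting terms: 0.11 × V_1 = 0.24  =>  V_1 = 2.182 V
I_R2 = (V_1 - V_2)/R2 = (2.182 - 0)/10 = 0.2182 A
|I_R2| = 0.2182 A

Final answer: |I_R2| = 0.2182 A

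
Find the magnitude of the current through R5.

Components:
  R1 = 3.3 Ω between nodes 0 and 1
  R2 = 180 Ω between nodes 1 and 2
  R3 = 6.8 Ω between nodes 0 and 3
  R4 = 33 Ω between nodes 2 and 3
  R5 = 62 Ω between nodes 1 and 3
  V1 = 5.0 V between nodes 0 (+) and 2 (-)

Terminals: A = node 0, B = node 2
Nodal analysis, taking node 2 as the 0 V reference.
Source V1 fixes V_0 = 5 V.
KCL at each unknown node (sum of currents leaving = 0; resistances in Ω):
  Node 1: (V_1 - 5)/3.3 + (V_1 - 0)/180 + (V_1 - V_3)/62 = 0
  Node 3: (V_3 - 5)/6.8 + (V_3 - 0)/33 + (V_3 - V_1)/62 = 0
Collecting terms (coefficients in siemens):
  0.3247·V_1 - 0.01613·V_3 = 1.515
  0.1935·V_3 - 0.01613·V_1 = 0.7353
Determinant D = (0.3247)(0.1935) - (-0.01613)(-0.01613) = 0.06257
V_1 = [(1.515)(0.1935) - (-0.01613)(0.7353)]/D = 4.875 V
V_3 = [(0.3247)(0.7353) - (1.515)(-0.01613)]/D = 4.207 V
I_R5 = (V_1 - V_3)/R5 = (4.875 - 4.207)/62 = 0.01078 A
|I_R5| = 0.01078 A

Final answer: |I_R5| = 0.01078 A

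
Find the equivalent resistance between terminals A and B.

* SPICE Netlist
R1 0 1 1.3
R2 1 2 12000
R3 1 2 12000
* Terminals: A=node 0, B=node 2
Reduce the network between node 0 (A) and node 2 (B) by series/parallel combination:
  Rp1 = R2 ‖ R3 (parallel, both between nodes 1 and 2) = 1/(1/12000 + 1/12000) = 6000 Ω
  Rs1 = R1 + Rp1 (series, joined only at node 1) = 1.3 + 6000 = 6001 Ω
R_eq = 6.001 kΩ

Final answer: 6.001 kΩ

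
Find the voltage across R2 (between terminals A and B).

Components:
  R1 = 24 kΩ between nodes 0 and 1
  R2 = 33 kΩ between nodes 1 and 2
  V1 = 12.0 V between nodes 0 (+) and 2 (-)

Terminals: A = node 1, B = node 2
R1 and R2 are in series across V1 (node 0 → node 1 → node 2), and the output A–B is taken across R2, so this is a voltage divider.
Series current: I = V1/(R1 + R2) = 12/(24000 + 33000) = 12/57000 = 0.0002105 A
V_R2 = I × R2 = V1 × R2/(R1 + R2) = 12 × 33000/57000 = 6.947 V

Final answer: 6.947 V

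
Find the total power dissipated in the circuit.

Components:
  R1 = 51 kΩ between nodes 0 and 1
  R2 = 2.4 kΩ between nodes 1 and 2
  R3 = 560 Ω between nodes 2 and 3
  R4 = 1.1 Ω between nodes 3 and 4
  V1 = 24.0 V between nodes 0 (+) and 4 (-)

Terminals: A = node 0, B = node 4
Nodal analysis, taking node 4 as the 0 V reference.
Source V1 fixes V_0 = 24 V.
KCL at each unknown node (sum of currents leaving = 0; resistances in Ω):
  Node 1: (V_1 - 24)/51000 + (V_1 - V_2)/2400 = 0
  Node 2: (V_2 - V_1)/2400 + (V_2 - V_3)/560 = 0
  Node 3: (V_3 - V_2)/560 + (V_3 - 0)/1.1 = 0
Collecting terms (coefficients in siemens):
  0.0004363·V_1 - 0.0004167·V_2 = 0.0004706
  0.002202·V_2 - 0.0004167·V_1 - 0.001786·V_3 = 0
  0.9109·V_3 - 0.001786·V_2 = 0
Solving these 3 simultaneous equations (Gaussian elimination) gives:
  V_1 = 1.317 V, V_2 = 0.2496 V, V_3 = 0.0004892 V
Power in each resistor, P = (ΔV)²/R:
  P_R1 = (24 - 1.317)²/51000 = 0.01009 W
  P_R2 = (1.317 - 0.2496)²/2400 = 0.0004748 W
  P_R3 = (0.2496 - 0.0004892)²/560 = 0.0001108 W
  P_R4 = (0.0004892 - 0)²/1.1 = 0.0000002176 W
P_total = P_R1 + P_R2 + P_R3 + P_R4 = 0.01067 W

Final answer: 0.01067 W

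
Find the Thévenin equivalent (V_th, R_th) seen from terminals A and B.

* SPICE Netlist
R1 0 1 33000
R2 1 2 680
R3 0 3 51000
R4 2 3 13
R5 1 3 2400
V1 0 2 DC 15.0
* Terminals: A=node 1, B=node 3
Step 1 — V_th is the open-circuit voltage V_A - V_B (nothing connected across the terminals).
Nodal analysis, taking node 2 as the 0 V reference.
Source V1 fixes V_0 = 15 V.
KCL at each unknown node (sum of currents leaving = 0; resistances in Ω):
  Node 1: (V_1 - 15)/33000 + (V_1 - 0)/680 + (V_1 - V_3)/2400 = 0
  Node 3: (V_3 - 15)/51000 + (V_3 - 0)/13 + (V_3 - V_1)/2400 = 0
Collecting terms (coefficients in siemens):
  0.001918·V_1 - 0.0004167·V_3 = 0.0004545
  0.07736·V_3 - 0.0004167·V_1 = 0.0002941
Determinant D = (0.001918)(0.07736) - (-0.0004167)(-0.0004167) = 0.0001482
V_1 = [(0.0004545)(0.07736) - (-0.0004167)(0.0002941)]/D = 0.2381 V
V_3 = [(0.001918)(0.0002941) - (0.0004545)(-0.0004167)]/D = 0.005085 V
V_th = V_1 - V_3 = 0.2381 - 0.005085 = 0.2331 V
Step 2 — R_th: zero the source — replace V1 by a short circuit (node 2 merges into node 0) — and find the resistance seen between A (node 1) and B (node 3).
Reduce the network between node 1 (A) and node 3 (B) by series/parallel combination:
  Rp1 = R1 ‖ R2 (parallel, both between nodes 0 and 1) = 1/(1/33000 + 1/680) = 666.3 Ω
  Rp2 = R3 ‖ R4 (parallel, both between nodes 0 and 3) = 1/(1/51000 + 1/13) = 13 Ω
  Rs1 = Rp1 + Rp2 (series, joined only at node 0) = 666.3 + 13 = 679.3 Ω
  Rp3 = R5 ‖ Rs1 (parallel, both between nodes 1 and 3) = 1/(1/2400 + 1/679.3) = 529.4 Ω
R_th = 529.4 Ω

Final answer: V_th = 0.2331 V, R_th = 529.4 Ω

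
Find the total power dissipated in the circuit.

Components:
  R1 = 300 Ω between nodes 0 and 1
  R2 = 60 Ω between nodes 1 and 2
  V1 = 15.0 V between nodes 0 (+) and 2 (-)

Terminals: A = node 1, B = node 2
Nodal analysis, taking node 2 as the 0 V reference.
Source V1 fixes V_0 = 15 V.
KCL at each unknown node (sum of currents leaving = 0; resistances in Ω):
  Node 1: (V_1 - 15)/300 + (V_1 - 0)/60 = 0
Collecting terms: 0.02 × V_1 = 0.05  =>  V_1 = 2.5 V
Power in each resistor, P = (ΔV)²/R:
  P_R1 = (15 - 2.5)²/300 = 0.5208 W
  P_R2 = (2.5 - 0)²/60 = 0.1042 W
P_total = P_R1 + P_R2 = 0.625 W

Final answer: 0.625 W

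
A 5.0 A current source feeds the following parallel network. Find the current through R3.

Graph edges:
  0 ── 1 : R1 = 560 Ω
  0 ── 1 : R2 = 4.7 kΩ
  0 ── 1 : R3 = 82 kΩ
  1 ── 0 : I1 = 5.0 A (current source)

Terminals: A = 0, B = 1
All resistors sit directly between nodes 0 and 1, so they are in parallel and share one voltage V; the full source current 5 A splits among them.
1/R_par = 1/560 + 1/4700 + 1/82000 = 0.002011 S  =>  R_par = 497.3 Ω
V = I × R_par = 5 × 497.3 = 2487 V
I_R3 = V/R3 = 2487/82000 = 0.03033 A

Final answer: 0.03033 A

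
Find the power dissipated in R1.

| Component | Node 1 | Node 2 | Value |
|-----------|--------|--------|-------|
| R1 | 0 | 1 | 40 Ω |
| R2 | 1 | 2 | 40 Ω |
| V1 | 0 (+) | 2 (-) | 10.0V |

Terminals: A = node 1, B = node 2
Nodal analysis, taking node 2 as the 0 V reference.
Source V1 fixes V_0 = 10 V.
KCL at each unknown node (sum of currents leaving = 0; resistances in Ω):
  Node 1: (V_1 - 10)/40 + (V_1 - 0)/40 = 0
Collecting terms: 0.05 × V_1 = 0.25  =>  V_1 = 5 V
I_R1 = (V_0 - V_1)/R1 = (10 - 5)/40 = 0.125 A
P_R1 = I_R1² × R1 = (0.125)² × 40 = 0.625 W

Final answer: 0.625 W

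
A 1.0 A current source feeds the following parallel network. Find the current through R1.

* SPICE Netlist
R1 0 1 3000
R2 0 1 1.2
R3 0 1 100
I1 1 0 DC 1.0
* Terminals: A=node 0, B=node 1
All resistors sit directly between nodes 0 and 1, so they are in parallel and share one voltage V; the full source current 1 A splits among them.
1/R_par = 1/3000 + 1/1.2 + 1/100 = 0.8437 S  =>  R_par = 1.185 Ω
V = I × R_par = 1 × 1.185 = 1.185 V
I_R1 = V/R1 = 1.185/3000 = 0.0003951 A

Final answer: 0.0003951 A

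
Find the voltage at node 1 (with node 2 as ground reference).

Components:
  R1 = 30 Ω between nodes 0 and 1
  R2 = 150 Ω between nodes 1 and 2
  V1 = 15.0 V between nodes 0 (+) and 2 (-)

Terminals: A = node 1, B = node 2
Nodal analysis, taking node 2 as the 0 V reference.
Source V1 fixes V_0 = 15 V.
KCL at each unknown node (sum of currents leaving = 0; resistances in Ω):
  Node 1: (V_1 - 15)/30 + (V_1 - 0)/150 = 0
Collecting terms: 0.04 × V_1 = 0.5  =>  V_1 = 12.5 V
The requested potential is V_1 = 12.5 V.

Final answer: V_1 = 12.5 V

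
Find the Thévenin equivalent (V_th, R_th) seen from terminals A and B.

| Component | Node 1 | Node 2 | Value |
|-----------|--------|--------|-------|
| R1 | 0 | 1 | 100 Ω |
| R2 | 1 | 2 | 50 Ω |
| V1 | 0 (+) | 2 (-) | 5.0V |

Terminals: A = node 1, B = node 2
Step 1 — V_th is the open-circuit voltage V_A - V_B (nothing connected across the terminals).
Nodal analysis, taking node 2 as the 0 V reference.
Source V1 fixes V_0 = 5 V.
KCL at each unknown node (sum of currents leaving = 0; resistances in Ω):
  Node 1: (V_1 - 5)/100 + (V_1 - 0)/50 = 0
Collecting terms: 0.03 × V_1 = 0.05  =>  V_1 = 1.667 V
V_th = V_1 - V_2 = 1.667 - 0 = 1.667 V
Step 2 — R_th: zero the source — replace V1 by a short circuit (node 2 merges into node 0) — and find the resistance seen between A (node 1) and B (node 0).
Reduce the network between node 1 (A) and node 0 (B) by series/parallel combination:
  Rp1 = R1 ‖ R2 (parallel, both between nodes 0 and 1) = 1/(1/100 + 1/50) = 33.33 Ω
R_th = 33.33 Ω

Final answer: V_th = 1.667 V, R_th = 33.33 Ω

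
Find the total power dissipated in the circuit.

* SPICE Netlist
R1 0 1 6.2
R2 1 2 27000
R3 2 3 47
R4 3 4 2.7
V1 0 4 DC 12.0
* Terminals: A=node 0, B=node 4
Nodal analysis, taking node 4 as the 0 V reference.
Source V1 fixes V_0 = 12 V.
KCL at each unknown node (sum of currents leaving = 0; resistances in Ω):
  Node 1: (V_1 - 12)/6.2 + (V_1 - V_2)/27000 = 0
  Node 2: (V_2 - V_1)/27000 + (V_2 - V_3)/47 = 0
  Node 3: (V_3 - V_2)/47 + (V_3 - 0)/2.7 = 0
Collecting terms (coefficients in siemens):
  0.1613·V_1 - 0.00003704·V_2 = 1.935
  0.02131·V_2 - 0.00003704·V_1 - 0.02128·V_3 = 0
  0.3916·V_3 - 0.02128·V_2 = 0
Solving these 3 simultaneous equations (Gaussian elimination) gives:
  V_1 = 12 V, V_2 = 0.02204 V, V_3 = 0.001198 V
Power in each resistor, P = (ΔV)²/R:
  P_R1 = (12 - 12)²/6.2 = 0.00000122 W
  P_R2 = (12 - 0.02204)²/27000 = 0.005311 W
  P_R3 = (0.02204 - 0.001198)²/47 = 0.000009246 W
  P_R4 = (0.001198 - 0)²/2.7 = 0.0000005311 W
P_total = P_R1 + P_R2 + P_R3 + P_R4 = 0.005322 W

Final answer: 0.005322 W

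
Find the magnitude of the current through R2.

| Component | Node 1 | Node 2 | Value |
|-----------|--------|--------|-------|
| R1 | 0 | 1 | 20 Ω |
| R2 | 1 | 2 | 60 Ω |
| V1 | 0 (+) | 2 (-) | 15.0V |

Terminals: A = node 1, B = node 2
Nodal analysis, taking node 2 as the 0 V reference.
Source V1 fixes V_0 = 15 V.
KCL at each unknown node (sum of currents leaving = 0; resistances in Ω):
  Node 1: (V_1 - 15)/20 + (V_1 - 0)/60 = 0
Collecting terms: 0.06667 × V_1 = 0.75  =>  V_1 = 11.25 V
I_R2 = (V_1 - V_2)/R2 = (11.25 - 0)/60 = 0.1875 A
|I_R2| = 0.1875 A

Final answer: |I_R2| = 0.1875 A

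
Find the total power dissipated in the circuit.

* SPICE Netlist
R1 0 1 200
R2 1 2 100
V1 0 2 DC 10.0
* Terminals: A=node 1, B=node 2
Nodal analysis, taking node 2 as the 0 V reference.
Source V1 fixes V_0 = 10 V.
KCL at each unknown node (sum of currents leaving = 0; resistances in Ω):
  Node 1: (V_1 - 10)/200 + (V_1 - 0)/100 = 0
Collecting terms: 0.015 × V_1 = 0.05  =>  V_1 = 3.333 V
Power in each resistor, P = (ΔV)²/R:
  P_R1 = (10 - 3.333)²/200 = 0.2222 W
  P_R2 = (3.333 - 0)²/100 = 0.1111 W
P_total = P_R1 + P_R2 = 0.3333 W

Final answer: 0.3333 W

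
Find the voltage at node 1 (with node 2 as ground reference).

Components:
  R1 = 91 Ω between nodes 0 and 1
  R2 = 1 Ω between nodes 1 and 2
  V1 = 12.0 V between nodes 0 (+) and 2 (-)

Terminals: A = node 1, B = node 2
Nodal analysis, taking node 2 as the 0 V reference.
Source V1 fixes V_0 = 12 V.
KCL at each unknown node (sum of currents leaving = 0; resistances in Ω):
  Node 1: (V_1 - 12)/91 + (V_1 - 0)/1 = 0
Collecting terms: 1.011 × V_1 = 0.1319  =>  V_1 = 0.1304 V
The requested potential is V_1 = 0.1304 V.

Final answer: V_1 = 0.1304 V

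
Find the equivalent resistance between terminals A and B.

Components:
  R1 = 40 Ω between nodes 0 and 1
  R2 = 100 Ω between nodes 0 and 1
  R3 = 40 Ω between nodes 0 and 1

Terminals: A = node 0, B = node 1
Reduce the network between node 0 (A) and node 1 (B) by series/parallel combination:
  Rp1 = R1 ‖ R2 ‖ R3 (parallel, all between nodes 0 and 1) = 1/(1/40 + 1/100 + 1/40) = 16.67 Ω
R_eq = 16.67 Ω

Final answer: 16.67 Ω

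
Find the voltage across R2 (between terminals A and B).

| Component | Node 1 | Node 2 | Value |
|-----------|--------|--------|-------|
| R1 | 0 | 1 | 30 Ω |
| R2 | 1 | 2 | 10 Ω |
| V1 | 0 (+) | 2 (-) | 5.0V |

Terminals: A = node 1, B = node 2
R1 and R2 are in series across V1 (node 0 → node 1 → node 2), and the output A–B is taken across R2, so this is a voltage divider.
Series current: I = V1/(R1 + R2) = 5/(30 + 10) = 5/40 = 0.125 A
V_R2 = I × R2 = V1 × R2/(R1 + R2) = 5 × 10/40 = 1.25 V

Final answer: 1.25 V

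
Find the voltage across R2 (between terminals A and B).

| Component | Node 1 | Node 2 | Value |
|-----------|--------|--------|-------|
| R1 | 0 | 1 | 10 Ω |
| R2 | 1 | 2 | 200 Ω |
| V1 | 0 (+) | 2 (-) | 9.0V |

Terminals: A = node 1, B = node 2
R1 and R2 are in series across V1 (node 0 → node 1 → node 2), and the output A–B is taken across R2, so this is a voltage divider.
Series current: I = V1/(R1 + R2) = 9/(10 + 200) = 9/210 = 0.04286 A
V_R2 = I × R2 = V1 × R2/(R1 + R2) = 9 × 200/210 = 8.571 V

Final answer: 8.571 V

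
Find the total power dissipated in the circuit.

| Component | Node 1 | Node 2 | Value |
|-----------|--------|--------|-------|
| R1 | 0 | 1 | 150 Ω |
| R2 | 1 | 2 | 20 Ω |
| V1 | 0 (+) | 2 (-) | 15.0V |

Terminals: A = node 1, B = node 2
Nodal analysis, taking node 2 as the 0 V reference.
Source V1 fixes V_0 = 15 V.
KCL at each unknown node (sum of currents leaving = 0; resistances in Ω):
  Node 1: (V_1 - 15)/150 + (V_1 - 0)/20 = 0
Collecting terms: 0.05667 × V_1 = 0.1  =>  V_1 = 1.765 V
Power in each resistor, P = (ΔV)²/R:
  P_R1 = (15 - 1.765)²/150 = 1.168 W
  P_R2 = (1.765 - 0)²/20 = 0.1557 W
P_total = P_R1 + P_R2 = 1.324 W

Final answer: 1.324 W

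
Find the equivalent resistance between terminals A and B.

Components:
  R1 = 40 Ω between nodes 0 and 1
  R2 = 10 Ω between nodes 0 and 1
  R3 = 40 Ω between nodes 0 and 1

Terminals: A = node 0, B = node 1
Reduce the network between node 0 (A) and node 1 (B) by series/parallel combination:
  Rp1 = R1 ‖ R2 ‖ R3 (parallel, all between nodes 0 and 1) = 1/(1/40 + 1/10 + 1/40) = 6.667 Ω
R_eq = 6.667 Ω

Final answer: 6.667 Ω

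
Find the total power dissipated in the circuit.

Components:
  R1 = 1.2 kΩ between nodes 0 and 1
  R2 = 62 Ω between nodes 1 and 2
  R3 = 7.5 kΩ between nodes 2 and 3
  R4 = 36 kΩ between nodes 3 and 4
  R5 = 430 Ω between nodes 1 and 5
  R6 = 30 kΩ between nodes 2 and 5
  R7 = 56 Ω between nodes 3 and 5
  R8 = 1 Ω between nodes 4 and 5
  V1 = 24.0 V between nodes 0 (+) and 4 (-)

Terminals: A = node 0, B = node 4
Nodal analysis, taking node 4 as the 0 V reference.
Source V1 fixes V_0 = 24 V.
KCL at each unknown node (sum of currents leaving = 0; resistances in Ω):
  Node 1: (V_1 - 24)/1200 + (V_1 - V_2)/62 + (V_1 - V_5)/430 = 0
  Node 2: (V_2 - V_1)/62 + (V_2 - V_3)/7500 + (V_2 - V_5)/30000 = 0
  Node 3: (V_3 - V_2)/7500 + (V_3 - 0)/36000 + (V_3 - V_5)/56 = 0
  Node 5: (V_5 - V_1)/430 + (V_5 - V_2)/30000 + (V_5 - V_3)/56 + (V_5 - 0)/1 = 0
Collecting terms (coefficients in siemens):
  0.01929·V_1 - 0.01613·V_2 - 0.002326·V_5 = 0.02
  0.0163·V_2 - 0.01613·V_1 - 0.0001333·V_3 - 0.00003333·V_5 = 0
  0.01802·V_3 - 0.0001333·V_2 - 0.01786·V_5 = 0
  1.02·V_5 - 0.002326·V_1 - 0.00003333·V_2 - 0.01786·V_3 = 0
Solving these 4 simultaneous equations (Gaussian elimination) gives:
  V_1 = 6.03 V, V_2 = 5.969 V, V_3 = 0.05901 V, V_5 = 0.01497 V
Power in each resistor, P = (ΔV)²/R:
  P_R1 = (24 - 6.03)²/1200 = 0.2691 W
  P_R2 = (6.03 - 5.969)²/62 = 0.00006033 W
  P_R3 = (5.969 - 0.05901)²/7500 = 0.004657 W
  P_R4 = (0.05901 - 0)²/36000 = 0.00000009672 W
  P_R5 = (6.03 - 0.01497)²/430 = 0.08414 W
  P_R6 = (5.969 - 0.01497)²/30000 = 0.001182 W
  P_R7 = (0.05901 - 0.01497)²/56 = 0.00003463 W
  P_R8 = (0 - 0.01497)²/1 = 0.0002242 W
P_total = P_R1 + P_R2 + P_R3 + P_R4 + P_R5 + P_R6 + P_R7 + P_R8 = 0.3594 W

Final answer: 0.3594 W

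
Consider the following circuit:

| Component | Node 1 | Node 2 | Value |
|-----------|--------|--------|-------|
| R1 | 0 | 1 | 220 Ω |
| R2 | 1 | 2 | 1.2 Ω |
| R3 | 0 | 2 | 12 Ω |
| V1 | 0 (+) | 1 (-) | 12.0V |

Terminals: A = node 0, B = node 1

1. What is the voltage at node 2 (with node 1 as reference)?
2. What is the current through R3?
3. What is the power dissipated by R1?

Nodal analysis, taking node 1 as the 0 V reference.
Source V1 fixes V_0 = 12 V.
KCL at each unknown node (sum of currents leaving = 0; resistances in Ω):
  Node 2: (V_2 - 0)/1.2 + (V_2 - 12)/12 = 0
Collecting terms: 0.9167 × V_2 = 1  =>  V_2 = 1.091 V
Part 1:
  Read off the nodal solution: V_2 = 1.091 V
Part 2:
  I_R3 = (V_0 - V_2)/R3 = (12 - 1.091)/12 = 0.9091 A
  Magnitude: I_R3 = 0.9091 A
Part 3:
  I_R1 = (V_0 - V_1)/R1 = (12 - 0)/220 = 0.05455 A
  P_R1 = I_R1² × R1 = (0.05455)² × 220 = 0.6545 W

Final answers:
1. V_2 = 1.091 V
2. I_R3 = 0.9091 A
3. P_R1 = 0.6545 W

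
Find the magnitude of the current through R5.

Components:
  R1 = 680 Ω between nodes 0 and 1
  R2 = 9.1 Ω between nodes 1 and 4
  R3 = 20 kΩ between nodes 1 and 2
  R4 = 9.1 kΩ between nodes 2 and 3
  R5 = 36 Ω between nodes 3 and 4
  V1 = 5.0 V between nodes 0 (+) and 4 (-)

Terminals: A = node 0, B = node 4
Nodal analysis, taking node 4 as the 0 V reference.
Source V1 fixes V_0 = 5 V.
KCL at each unknown node (sum of currents leaving = 0; resistances in Ω):
  Node 1: (V_1 - 5)/680 + (V_1 - 0)/9.1 + (V_1 - V_2)/20000 = 0
  Node 2: (V_2 - V_1)/20000 + (V_2 - V_3)/9100 = 0
  Node 3: (V_3 - V_2)/9100 + (V_3 - 0)/36 = 0
Collecting terms (coefficients in siemens):
  0.1114·V_1 - 0.00005·V_2 = 0.007353
  0.0001599·V_2 - 0.00005·V_1 - 0.0001099·V_3 = 0
  0.02789·V_3 - 0.0001099·V_2 = 0
Solving these 3 simultaneous equations (Gaussian elimination) gives:
  V_1 = 0.06601 V, V_2 = 0.0207 V, V_3 = 0.00008156 V
I_R5 = (V_3 - V_4)/R5 = (0.00008156 - 0)/36 = 0.000002266 A
|I_R5| = 0.000002266 A

Final answer: |I_R5| = 2.266e-06 A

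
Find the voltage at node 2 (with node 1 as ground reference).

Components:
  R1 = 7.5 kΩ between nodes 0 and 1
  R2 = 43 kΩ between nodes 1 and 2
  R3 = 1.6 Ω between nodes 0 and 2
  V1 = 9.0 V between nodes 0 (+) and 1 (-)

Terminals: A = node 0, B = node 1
Nodal analysis, taking node 1 as the 0 V reference.
Source V1 fixes V_0 = 9 V.
KCL at each unknown node (sum of currents leaving = 0; resistances in Ω):
  Node 2: (V_2 - 0)/43000 + (V_2 - 9)/1.6 = 0
Collecting terms: 0.625 × V_2 = 5.625  =>  V_2 = 9 V
The requested potential is V_2 = 9 V.

Final answer: V_2 = 9 V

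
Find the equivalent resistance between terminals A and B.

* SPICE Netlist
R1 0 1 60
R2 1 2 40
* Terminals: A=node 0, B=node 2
Reduce the network between node 0 (A) and node 2 (B) by series/parallel combination:
  Rs1 = R1 + R2 (series, joined only at node 1) = 60 + 40 = 100 Ω
R_eq = 100 Ω

Final answer: 100 Ω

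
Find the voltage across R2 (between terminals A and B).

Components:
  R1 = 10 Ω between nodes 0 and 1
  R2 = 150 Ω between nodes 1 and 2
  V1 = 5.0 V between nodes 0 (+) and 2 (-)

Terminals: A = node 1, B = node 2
R1 and R2 are in series across V1 (node 0 → node 1 → node 2), and the output A–B is taken across R2, so this is a voltage divider.
Series current: I = V1/(R1 + R2) = 5/(10 + 150) = 5/160 = 0.03125 A
V_R2 = I × R2 = V1 × R2/(R1 + R2) = 5 × 150/160 = 4.688 V

Final answer: 4.688 V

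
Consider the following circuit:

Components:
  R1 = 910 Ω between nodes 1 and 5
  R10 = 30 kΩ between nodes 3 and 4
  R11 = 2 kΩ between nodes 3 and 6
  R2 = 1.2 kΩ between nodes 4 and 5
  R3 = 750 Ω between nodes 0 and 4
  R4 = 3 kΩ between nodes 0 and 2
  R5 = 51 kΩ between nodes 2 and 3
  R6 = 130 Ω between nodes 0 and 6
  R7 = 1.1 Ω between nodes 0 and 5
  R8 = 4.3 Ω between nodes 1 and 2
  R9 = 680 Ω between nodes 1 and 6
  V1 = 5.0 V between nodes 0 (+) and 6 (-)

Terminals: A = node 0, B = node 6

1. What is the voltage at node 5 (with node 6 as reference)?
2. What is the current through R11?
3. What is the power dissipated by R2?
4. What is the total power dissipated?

Nodal analysis, taking node 6 as the 0 V reference.
Source V1 fixes V_0 = 5 V.
KCL at each unknown node (sum of currents leaving = 0; resistances in Ω):
  Node 1: (V_1 - V_5)/910 + (V_1 - V_2)/4.3 + (V_1 - 0)/680 = 0
  Node 2: (V_2 - 5)/3000 + (V_2 - V_3)/51000 + (V_2 - V_1)/4.3 = 0
  Node 3: (V_3 - V_2)/51000 + (V_3 - V_4)/30000 + (V_3 - 0)/2000 = 0
  Node 4: (V_4 - V_5)/1200 + (V_4 - 5)/750 + (V_4 - V_3)/30000 = 0
  Node 5: (V_5 - V_1)/910 + (V_5 - V_4)/1200 + (V_5 - 5)/1.1 = 0
Collecting terms (coefficients in siemens):
  0.2351·V_1 - 0.2326·V_2 - 0.001099·V_5 = 0
  0.2329·V_2 - 0.2326·V_1 - 0.00001961·V_3 = 0.001667
  0.0005529·V_3 - 0.00001961·V_2 - 0.00003333·V_4 = 0
  0.0022·V_4 - 0.00003333·V_3 - 0.0008333·V_5 = 0.006667
  0.911·V_5 - 0.001099·V_1 - 0.0008333·V_4 = 4.545
Solving these 5 simultaneous equations (Gaussian elimination) gives:
  V_1 = 2.451 V, V_2 = 2.455 V, V_3 = 0.3842 V, V_4 = 4.929 V
  V_5 = 4.997 V
Part 1:
  Read off the nodal solution: V_5 = 4.997 V
Part 2:
  I_R11 = (V_3 - V_6)/R11 = (0.3842 - 0)/2000 = 0.0001921 A
  Magnitude: I_R11 = 0.0001921 A
Part 3:
  I_R2 = (V_4 - V_5)/R2 = (4.929 - 4.997)/1200 = -0.00005666 A
  P_R2 = I_R2² × R2 = (-0.00005666)² × 1200 = 0.000003852 W
Part 4:
  Power in each resistor, P = (ΔV)²/R:
    P_R1 = (2.451 - 4.997)²/910 = 0.00712 W
    P_R2 = (4.929 - 4.997)²/1200 = 0.000003852 W
    P_R3 = (5 - 4.929)²/750 = 0.000006745 W
    P_R4 = (5 - 2.455)²/3000 = 0.002159 W
    P_R5 = (2.455 - 0.3842)²/51000 = 0.00008407 W
    P_R6 = (5 - 0)²/130 = 0.1923 W
    P_R7 = (5 - 4.997)²/1.1 = 0.000008959 W
    P_R8 = (2.451 - 2.455)²/4.3 = 0.000002806 W
    P_R9 = (2.451 - 0)²/680 = 0.008837 W
    P_R10 = (0.3842 - 4.929)²/30000 = 0.0006885 W
    P_R11 = (0.3842 - 0)²/2000 = 0.0000738 W
  P_total = P_R1 + P_R2 + P_R3 + P_R4 + P_R5 + P_R6 + P_R7 + P_R8 + P_R9 + P_R10 + P_R11 = 0.2113 W

Final answers:
1. V_5 = 4.997 V
2. I_R11 = 0.0001921 A
3. P_R2 = 3.852e-06 W
4. P_total = 0.2113 W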